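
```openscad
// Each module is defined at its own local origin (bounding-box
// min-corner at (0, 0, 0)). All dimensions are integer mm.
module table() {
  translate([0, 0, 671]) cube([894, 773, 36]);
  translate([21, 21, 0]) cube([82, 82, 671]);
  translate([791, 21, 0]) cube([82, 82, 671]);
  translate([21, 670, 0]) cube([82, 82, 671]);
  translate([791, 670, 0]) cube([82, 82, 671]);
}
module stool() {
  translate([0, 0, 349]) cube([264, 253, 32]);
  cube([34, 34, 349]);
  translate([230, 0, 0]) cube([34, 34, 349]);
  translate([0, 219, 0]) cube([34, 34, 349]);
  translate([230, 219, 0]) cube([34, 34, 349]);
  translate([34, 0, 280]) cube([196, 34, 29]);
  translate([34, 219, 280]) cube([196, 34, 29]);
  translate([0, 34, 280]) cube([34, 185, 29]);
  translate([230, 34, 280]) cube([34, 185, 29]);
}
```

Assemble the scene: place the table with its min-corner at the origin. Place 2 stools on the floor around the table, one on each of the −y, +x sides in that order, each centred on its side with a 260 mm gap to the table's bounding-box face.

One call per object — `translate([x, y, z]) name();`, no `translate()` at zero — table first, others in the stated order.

table();
translate([315, -513, 0]) stool();
translate([1154, 260, 0]) stool();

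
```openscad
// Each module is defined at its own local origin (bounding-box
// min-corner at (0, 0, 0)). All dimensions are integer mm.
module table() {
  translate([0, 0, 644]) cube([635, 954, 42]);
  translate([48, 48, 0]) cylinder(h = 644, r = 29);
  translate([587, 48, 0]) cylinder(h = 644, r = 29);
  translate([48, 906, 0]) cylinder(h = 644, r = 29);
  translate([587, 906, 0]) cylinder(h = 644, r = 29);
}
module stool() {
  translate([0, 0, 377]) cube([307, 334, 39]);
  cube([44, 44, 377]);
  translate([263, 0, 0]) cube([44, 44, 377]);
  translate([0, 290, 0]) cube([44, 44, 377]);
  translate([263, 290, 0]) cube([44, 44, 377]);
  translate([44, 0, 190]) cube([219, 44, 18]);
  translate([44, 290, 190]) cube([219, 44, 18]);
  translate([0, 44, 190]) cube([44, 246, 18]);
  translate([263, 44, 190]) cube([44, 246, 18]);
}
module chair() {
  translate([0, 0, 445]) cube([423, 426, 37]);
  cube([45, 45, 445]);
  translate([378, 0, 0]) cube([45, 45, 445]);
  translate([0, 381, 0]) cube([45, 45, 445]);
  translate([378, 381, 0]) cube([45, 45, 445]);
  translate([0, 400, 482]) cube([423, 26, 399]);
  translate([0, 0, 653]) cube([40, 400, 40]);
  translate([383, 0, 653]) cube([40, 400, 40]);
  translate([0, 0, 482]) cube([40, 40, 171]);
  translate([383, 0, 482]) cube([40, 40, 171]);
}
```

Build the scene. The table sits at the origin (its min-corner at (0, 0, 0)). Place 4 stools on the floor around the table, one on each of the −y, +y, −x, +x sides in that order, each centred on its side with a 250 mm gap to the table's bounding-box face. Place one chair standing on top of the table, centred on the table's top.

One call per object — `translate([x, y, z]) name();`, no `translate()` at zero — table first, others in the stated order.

table();
translate([164, -584, 0]) stool();
translate([164, 1204, 0]) stool();
translate([-557, 310, 0]) stool();
translate([885, 310, 0]) stool();
translate([106, 264, 686]) chair();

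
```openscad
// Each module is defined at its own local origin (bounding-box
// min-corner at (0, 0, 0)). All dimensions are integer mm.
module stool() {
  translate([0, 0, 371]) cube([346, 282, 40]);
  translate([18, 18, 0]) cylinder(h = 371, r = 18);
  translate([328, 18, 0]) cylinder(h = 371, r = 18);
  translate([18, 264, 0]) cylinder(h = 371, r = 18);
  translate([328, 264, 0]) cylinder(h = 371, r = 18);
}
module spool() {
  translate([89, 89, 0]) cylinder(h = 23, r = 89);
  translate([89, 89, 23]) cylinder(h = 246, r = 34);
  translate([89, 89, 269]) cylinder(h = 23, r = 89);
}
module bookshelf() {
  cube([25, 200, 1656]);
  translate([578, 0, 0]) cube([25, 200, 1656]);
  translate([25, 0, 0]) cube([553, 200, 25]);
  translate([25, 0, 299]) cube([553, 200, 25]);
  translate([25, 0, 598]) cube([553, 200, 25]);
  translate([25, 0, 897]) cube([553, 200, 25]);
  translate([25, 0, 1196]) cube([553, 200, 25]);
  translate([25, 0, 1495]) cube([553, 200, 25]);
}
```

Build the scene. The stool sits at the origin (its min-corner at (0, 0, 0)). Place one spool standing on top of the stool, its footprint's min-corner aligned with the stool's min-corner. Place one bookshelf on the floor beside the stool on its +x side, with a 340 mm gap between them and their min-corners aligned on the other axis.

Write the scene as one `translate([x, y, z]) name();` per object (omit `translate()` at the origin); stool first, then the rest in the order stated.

stool();
translate([0, 0, 411]) spool();
translate([686, 0, 0]) bookshelf();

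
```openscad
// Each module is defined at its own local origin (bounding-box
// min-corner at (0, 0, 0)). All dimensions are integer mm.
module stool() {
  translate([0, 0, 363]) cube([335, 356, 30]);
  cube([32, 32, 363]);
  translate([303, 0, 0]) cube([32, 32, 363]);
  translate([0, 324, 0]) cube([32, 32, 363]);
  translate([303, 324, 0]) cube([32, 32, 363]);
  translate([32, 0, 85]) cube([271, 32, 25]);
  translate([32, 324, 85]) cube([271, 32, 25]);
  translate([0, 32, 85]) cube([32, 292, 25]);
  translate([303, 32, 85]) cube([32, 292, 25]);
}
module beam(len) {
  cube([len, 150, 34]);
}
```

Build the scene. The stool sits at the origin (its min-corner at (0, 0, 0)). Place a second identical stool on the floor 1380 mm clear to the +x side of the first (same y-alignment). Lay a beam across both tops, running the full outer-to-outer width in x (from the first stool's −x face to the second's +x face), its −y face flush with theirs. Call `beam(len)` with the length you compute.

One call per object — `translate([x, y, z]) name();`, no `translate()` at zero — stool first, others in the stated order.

stool();
translate([1715, 0, 0]) stool();
translate([0, 0, 393]) beam(2050);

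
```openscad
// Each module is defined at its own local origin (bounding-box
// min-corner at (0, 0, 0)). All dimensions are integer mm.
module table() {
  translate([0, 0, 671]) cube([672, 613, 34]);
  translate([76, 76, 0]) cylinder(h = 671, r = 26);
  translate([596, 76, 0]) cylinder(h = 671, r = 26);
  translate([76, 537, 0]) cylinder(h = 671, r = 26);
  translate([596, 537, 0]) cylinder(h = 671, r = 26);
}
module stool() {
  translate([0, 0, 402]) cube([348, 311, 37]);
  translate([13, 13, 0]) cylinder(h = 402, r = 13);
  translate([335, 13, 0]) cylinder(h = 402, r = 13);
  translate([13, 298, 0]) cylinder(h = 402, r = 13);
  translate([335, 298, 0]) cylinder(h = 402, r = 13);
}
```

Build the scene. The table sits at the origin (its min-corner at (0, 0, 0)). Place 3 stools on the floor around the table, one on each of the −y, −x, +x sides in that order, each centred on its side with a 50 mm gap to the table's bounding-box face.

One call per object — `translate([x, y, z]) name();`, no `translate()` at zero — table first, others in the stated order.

table();
translate([162, -361, 0]) stool();
translate([-398, 151, 0]) stool();
translate([722, 151, 0]) stool();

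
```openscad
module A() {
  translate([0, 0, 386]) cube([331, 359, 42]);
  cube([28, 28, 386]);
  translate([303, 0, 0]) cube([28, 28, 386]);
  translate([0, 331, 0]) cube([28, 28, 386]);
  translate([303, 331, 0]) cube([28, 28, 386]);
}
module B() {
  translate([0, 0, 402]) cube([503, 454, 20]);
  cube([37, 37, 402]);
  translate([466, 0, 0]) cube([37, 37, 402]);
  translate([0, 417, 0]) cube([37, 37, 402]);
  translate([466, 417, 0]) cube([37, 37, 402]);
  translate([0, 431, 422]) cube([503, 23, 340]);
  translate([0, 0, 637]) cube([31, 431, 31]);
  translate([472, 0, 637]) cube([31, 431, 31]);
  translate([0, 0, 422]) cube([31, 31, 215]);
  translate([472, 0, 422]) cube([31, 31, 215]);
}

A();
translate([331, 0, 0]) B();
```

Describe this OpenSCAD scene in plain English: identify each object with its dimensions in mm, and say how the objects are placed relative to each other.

A is a four-legged stool. The seat is a 331×359×42 mm slab whose top surface is at z = 428 mm; four square legs, each 28×28 mm in cross-section, run from the floor (z = 0) to the underside of the seat, each flush with a corner of the seat.

B is a chair: 503×454 mm seat, 20 mm thick, top at z = 422 mm, on four 37 mm square corner legs flush with the seat edges. A 23 mm thick backrest slab spans the full seat width, extending 340 mm above the seat top, its back face flush with the seat's +y edge. Two armrests of 31×31 mm section run along each side from the seat's front edge to the front of the backrest, top faces 246 mm above the seat top and outer faces flush with the seat's x-edges; a 31×31 mm post under the front of each armrest stands on the seat at the front corner.

The chair is against the stool's +x side, with their −y faces flush.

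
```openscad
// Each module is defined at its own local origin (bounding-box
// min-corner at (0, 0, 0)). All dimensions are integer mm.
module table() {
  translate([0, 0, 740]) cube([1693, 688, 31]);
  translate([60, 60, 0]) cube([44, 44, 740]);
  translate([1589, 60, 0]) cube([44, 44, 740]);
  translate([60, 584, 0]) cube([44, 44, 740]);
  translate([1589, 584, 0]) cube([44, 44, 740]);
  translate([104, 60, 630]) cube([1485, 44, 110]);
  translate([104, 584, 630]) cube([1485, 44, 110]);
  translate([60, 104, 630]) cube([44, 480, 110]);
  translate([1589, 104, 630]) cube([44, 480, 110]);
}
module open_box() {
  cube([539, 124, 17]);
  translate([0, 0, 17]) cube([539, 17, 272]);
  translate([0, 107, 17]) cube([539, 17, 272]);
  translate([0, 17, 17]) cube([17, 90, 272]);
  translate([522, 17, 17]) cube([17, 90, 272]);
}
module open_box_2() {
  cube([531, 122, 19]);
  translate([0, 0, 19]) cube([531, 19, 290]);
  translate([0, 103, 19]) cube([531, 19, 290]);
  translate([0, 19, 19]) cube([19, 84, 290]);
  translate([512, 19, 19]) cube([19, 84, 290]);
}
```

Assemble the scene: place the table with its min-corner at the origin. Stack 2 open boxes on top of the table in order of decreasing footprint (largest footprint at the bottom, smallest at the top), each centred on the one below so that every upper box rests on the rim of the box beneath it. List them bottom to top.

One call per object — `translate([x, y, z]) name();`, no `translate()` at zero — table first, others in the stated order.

table();
translate([577, 282, 771]) open_box();
translate([581, 283, 1060]) open_box_2();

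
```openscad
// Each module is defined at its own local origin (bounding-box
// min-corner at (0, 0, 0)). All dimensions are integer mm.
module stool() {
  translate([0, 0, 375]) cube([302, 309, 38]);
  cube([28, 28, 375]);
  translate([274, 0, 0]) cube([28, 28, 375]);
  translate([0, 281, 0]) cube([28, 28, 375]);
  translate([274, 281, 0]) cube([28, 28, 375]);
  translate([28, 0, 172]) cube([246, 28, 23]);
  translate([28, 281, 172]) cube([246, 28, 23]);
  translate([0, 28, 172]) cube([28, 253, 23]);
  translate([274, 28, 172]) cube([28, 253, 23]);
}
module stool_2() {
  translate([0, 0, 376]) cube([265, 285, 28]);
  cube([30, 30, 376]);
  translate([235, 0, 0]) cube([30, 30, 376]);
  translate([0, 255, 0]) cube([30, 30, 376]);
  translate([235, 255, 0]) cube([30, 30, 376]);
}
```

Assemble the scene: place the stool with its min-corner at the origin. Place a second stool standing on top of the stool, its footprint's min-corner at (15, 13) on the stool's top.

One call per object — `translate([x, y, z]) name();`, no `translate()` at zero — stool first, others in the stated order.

stool();
translate([15, 13, 413]) stool_2();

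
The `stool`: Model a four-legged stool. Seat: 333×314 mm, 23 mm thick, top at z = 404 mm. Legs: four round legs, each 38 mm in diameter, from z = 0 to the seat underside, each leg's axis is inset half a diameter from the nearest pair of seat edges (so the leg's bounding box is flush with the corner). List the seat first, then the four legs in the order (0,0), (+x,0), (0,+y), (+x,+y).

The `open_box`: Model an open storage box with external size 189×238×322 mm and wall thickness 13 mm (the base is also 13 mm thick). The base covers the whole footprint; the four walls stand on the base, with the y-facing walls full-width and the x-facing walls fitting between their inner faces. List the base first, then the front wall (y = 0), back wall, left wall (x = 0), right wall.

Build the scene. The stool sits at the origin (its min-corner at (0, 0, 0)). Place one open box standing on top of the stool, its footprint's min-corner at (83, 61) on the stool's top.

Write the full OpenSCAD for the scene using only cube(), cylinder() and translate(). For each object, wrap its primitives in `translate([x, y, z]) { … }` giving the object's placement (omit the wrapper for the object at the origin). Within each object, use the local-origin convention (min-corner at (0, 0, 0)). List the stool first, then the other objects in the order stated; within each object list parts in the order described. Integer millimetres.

translate([0, 0, 381]) cube([333, 314, 23]);
translate([19, 19, 0]) cylinder(h = 381, r = 19);
translate([314, 19, 0]) cylinder(h = 381, r = 19);
translate([19, 295, 0]) cylinder(h = 381, r = 19);
translate([314, 295, 0]) cylinder(h = 381, r = 19);
translate([83, 61, 404]) {
  cube([189, 238, 13]);
  translate([0, 0, 13]) cube([189, 13, 309]);
  translate([0, 225, 13]) cube([189, 13, 309]);
  translate([0, 13, 13]) cube([13, 212, 309]);
  translate([176, 13, 13]) cube([13, 212, 309]);
}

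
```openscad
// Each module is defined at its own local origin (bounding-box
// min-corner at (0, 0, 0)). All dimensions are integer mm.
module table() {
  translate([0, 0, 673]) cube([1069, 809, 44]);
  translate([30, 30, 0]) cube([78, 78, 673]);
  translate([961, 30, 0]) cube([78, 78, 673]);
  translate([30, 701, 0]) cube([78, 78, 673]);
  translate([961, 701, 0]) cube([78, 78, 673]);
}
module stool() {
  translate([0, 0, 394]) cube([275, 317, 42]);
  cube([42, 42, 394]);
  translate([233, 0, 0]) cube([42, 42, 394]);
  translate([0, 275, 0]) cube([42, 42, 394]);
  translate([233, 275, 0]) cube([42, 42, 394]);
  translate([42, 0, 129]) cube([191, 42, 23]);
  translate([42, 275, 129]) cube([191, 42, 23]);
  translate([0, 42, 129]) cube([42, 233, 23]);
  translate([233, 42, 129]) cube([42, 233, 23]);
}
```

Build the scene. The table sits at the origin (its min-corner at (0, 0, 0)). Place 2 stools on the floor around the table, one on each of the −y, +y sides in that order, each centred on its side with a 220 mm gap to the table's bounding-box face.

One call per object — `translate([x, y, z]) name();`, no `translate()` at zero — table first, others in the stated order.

table();
translate([397, -537, 0]) stool();
translate([397, 1029, 0]) stool();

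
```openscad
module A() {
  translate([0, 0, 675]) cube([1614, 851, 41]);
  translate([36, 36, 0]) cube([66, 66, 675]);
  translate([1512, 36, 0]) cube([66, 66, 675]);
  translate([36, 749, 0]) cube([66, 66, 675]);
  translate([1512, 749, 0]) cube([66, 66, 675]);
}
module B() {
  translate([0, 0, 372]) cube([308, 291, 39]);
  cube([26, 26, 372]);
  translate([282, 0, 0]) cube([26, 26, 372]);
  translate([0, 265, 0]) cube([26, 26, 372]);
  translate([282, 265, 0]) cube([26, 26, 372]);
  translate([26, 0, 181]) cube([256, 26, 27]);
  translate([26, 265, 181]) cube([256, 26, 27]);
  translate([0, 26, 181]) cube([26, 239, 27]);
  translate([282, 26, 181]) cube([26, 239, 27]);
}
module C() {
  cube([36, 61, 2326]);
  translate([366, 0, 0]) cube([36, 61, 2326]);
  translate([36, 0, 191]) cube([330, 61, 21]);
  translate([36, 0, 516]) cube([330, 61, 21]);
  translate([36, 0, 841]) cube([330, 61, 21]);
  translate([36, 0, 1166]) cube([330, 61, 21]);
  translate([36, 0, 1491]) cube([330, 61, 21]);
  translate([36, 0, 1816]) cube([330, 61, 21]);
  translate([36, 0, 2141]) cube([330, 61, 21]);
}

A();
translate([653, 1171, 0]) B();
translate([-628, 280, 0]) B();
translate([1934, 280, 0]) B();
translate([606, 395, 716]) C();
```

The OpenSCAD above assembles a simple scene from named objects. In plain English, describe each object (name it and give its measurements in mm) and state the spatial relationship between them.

A is a table: top 1614 mm (x) × 851 mm (y), 41 mm thick, upper face at z = 716 mm, on four 66×66 mm square legs, each inset 36 mm from the nearest pair of top edges, running from z = 0 to the bottom of the top.

B is a four-legged stool. The seat is 308×291 mm, 39 mm thick, top at z = 411 mm. It stands on four square legs, each 26×26 mm in cross-section, from z = 0 to the seat underside, each flush with a corner of the seat. Four stretchers, 26 mm wide and 27 mm tall, connect adjacent legs with their undersides at z = 181 mm, each running between the inner faces of the legs it joins and aligned with the legs' outer faces on the other axis.

C is a wooden ladder with two side rails of 36×61 mm section and 2326 mm height, set 402 mm apart overall. Between them run 7 rectangular rungs (61 mm deep, 21 mm thick), front faces flush with the rails' −y face. The bottom of the first rung is 191 mm above the floor and each subsequent rung is 325 mm higher than the one below.

Three stools sit around the table at the +y, −x, +x sides. The ladder is on top of the table, centred.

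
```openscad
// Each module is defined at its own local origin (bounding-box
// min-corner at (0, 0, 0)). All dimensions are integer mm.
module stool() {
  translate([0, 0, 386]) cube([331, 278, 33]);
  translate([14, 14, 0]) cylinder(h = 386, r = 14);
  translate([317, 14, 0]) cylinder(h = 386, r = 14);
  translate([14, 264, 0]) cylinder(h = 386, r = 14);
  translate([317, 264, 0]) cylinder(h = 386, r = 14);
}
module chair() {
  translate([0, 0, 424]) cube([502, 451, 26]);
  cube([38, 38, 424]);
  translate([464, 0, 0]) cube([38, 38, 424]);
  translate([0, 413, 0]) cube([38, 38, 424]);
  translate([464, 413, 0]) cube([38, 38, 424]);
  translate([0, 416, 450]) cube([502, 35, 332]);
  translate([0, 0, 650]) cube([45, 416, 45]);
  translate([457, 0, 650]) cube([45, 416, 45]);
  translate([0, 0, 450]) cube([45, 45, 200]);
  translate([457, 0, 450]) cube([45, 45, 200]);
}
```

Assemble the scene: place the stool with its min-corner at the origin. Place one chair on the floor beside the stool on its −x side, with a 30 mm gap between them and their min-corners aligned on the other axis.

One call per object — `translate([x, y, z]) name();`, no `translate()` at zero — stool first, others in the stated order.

stool();
translate([-532, 0, 0]) chair();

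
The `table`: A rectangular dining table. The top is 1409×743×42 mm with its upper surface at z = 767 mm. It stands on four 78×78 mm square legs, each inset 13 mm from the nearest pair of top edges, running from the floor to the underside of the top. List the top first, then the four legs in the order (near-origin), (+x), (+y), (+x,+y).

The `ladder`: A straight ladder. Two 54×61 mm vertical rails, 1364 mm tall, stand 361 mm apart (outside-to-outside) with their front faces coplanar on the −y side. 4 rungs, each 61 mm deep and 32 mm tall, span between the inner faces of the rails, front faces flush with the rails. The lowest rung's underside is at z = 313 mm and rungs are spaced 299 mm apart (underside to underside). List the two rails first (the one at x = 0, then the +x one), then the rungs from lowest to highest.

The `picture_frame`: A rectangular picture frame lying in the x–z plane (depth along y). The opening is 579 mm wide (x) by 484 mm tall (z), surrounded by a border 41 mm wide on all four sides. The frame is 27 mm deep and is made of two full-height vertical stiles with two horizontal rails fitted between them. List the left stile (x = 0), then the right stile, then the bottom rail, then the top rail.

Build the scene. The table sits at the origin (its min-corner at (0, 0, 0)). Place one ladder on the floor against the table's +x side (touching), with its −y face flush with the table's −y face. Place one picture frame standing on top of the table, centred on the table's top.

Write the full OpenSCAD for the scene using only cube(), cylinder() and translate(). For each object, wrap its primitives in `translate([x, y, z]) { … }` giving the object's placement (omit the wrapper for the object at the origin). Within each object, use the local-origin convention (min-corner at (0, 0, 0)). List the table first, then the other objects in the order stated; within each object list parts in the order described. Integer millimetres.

translate([0, 0, 725]) cube([1409, 743, 42]);
translate([13, 13, 0]) cube([78, 78, 725]);
translate([1318, 13, 0]) cube([78, 78, 725]);
translate([13, 652, 0]) cube([78, 78, 725]);
translate([1318, 652, 0]) cube([78, 78, 725]);
translate([1409, 0, 0]) {
  cube([54, 61, 1364]);
  translate([307, 0, 0]) cube([54, 61, 1364]);
  translate([54, 0, 313]) cube([253, 61, 32]);
  translate([54, 0, 612]) cube([253, 61, 32]);
  translate([54, 0, 911]) cube([253, 61, 32]);
  translate([54, 0, 1210]) cube([253, 61, 32]);
}
translate([374, 358, 767]) {
  cube([41, 27, 566]);
  translate([620, 0, 0]) cube([41, 27, 566]);
  translate([41, 0, 0]) cube([579, 27, 41]);
  translate([41, 0, 525]) cube([579, 27, 41]);
}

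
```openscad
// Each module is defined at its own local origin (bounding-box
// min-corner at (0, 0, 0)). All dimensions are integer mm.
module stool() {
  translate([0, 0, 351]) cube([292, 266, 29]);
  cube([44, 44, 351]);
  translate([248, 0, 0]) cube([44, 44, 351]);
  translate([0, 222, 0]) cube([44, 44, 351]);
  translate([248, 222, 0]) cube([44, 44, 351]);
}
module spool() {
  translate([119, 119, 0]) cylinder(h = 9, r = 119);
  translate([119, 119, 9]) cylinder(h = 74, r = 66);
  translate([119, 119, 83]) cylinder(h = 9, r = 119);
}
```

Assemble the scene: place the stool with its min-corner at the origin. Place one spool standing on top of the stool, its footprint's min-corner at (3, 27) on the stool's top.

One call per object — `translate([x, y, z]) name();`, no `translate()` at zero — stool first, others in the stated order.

stool();
translate([3, 27, 380]) spool();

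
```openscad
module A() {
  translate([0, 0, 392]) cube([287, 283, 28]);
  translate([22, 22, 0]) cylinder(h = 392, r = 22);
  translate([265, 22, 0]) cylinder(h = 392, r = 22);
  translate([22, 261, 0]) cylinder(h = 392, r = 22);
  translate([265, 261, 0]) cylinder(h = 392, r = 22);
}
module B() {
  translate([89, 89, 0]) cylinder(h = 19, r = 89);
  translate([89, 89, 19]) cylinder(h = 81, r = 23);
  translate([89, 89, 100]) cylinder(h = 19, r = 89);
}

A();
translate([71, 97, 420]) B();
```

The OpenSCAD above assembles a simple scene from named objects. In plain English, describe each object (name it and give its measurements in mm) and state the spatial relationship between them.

A is a four-legged stool. The seat is a 287×283×28 mm slab whose top surface is at z = 420 mm; four round legs, each 44 mm in diameter, run from the floor (z = 0) to the underside of the seat, each leg's axis is inset half a diameter from the nearest pair of seat edges (so the leg's bounding box is flush with the corner).

B is a spool: two coaxial disc flanges of radius 89 mm and thickness 19 mm, joined by a core cylinder of radius 23 mm and height 81 mm. The lower flange rests on z = 0 and the three cylinders share a vertical axis.

The spool is on top of the stool.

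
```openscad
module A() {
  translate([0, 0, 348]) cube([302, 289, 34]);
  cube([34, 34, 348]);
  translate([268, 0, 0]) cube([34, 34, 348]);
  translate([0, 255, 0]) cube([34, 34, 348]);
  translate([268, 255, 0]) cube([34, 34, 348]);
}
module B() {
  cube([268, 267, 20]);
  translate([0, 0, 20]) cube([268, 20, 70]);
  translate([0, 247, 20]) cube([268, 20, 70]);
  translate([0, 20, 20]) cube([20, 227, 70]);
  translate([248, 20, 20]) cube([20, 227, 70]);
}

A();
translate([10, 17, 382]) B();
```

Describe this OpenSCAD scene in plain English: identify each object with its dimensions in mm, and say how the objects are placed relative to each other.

A is a simple wooden stool: a rectangular seat 302 mm (x) by 289 mm (y), 34 mm thick, top face at z = 382 mm, on four square legs, each 34×34 mm in cross-section. The legs rest on z = 0, each flush with a corner of the seat.

B is an open-topped rectangular box: outside dimensions 268×267×90 mm, with a uniform wall and base thickness of 20 mm. The base is a full 268×267 slab on the floor; four walls sit on top of the base. The front and back walls (the −y and +y sides) span the full width; the two side walls fit between them.

The open box is on top of the stool.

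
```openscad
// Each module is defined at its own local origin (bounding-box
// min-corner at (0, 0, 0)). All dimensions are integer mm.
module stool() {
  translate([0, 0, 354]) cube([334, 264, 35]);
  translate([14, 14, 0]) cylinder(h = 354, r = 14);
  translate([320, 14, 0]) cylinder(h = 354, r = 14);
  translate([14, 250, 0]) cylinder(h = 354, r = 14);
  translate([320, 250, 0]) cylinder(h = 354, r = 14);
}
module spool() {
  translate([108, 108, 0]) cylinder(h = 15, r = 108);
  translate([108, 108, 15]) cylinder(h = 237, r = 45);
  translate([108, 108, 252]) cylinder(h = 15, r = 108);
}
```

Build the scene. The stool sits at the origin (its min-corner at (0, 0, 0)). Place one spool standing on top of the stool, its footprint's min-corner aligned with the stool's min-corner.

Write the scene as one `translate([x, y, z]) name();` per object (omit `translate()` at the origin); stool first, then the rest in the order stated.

stool();
translate([0, 0, 389]) spool();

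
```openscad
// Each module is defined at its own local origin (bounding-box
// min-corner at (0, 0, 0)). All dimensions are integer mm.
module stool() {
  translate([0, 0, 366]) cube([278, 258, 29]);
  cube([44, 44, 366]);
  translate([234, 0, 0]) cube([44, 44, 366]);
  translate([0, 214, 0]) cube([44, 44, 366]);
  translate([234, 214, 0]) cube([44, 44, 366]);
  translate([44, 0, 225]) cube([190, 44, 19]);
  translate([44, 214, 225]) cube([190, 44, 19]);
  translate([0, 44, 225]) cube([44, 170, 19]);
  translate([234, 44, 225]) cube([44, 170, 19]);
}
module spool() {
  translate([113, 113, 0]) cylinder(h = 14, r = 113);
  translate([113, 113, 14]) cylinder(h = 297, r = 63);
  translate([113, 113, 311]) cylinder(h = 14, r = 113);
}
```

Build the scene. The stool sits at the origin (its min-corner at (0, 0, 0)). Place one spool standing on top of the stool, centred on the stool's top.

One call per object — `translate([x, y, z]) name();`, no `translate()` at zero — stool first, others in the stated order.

stool();
translate([26, 16, 395]) spool();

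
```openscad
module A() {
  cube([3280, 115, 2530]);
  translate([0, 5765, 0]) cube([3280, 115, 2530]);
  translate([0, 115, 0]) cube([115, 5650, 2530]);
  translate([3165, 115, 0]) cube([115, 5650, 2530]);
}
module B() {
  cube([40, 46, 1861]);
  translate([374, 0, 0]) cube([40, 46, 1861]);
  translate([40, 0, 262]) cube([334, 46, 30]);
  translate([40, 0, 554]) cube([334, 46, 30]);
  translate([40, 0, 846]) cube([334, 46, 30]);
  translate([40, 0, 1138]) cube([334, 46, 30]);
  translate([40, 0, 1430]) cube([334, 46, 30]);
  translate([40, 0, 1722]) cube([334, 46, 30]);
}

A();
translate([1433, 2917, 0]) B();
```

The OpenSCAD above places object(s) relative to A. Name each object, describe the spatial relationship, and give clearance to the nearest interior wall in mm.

Clearances: x = 1318, y = 2802; minimum 1318 mm.

A is a house frame. B is a ladder. The ladder sits inside the house frame, centred. The clearance to the nearest interior wall is 1318 mm.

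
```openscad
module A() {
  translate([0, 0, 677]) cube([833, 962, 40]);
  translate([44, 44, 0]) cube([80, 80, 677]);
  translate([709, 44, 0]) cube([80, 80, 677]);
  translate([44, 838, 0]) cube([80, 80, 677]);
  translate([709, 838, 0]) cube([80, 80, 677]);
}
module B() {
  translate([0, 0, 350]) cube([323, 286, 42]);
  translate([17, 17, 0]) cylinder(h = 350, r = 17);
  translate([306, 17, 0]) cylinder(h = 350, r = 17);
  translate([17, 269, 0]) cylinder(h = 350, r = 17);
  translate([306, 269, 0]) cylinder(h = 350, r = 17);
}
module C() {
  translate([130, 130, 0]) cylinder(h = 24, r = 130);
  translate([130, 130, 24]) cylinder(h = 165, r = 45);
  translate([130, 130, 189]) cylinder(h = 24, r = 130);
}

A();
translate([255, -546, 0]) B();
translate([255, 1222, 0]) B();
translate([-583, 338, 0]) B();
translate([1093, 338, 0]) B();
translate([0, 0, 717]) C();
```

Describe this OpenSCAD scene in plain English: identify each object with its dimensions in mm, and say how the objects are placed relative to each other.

A is a table: top 833 mm (x) × 962 mm (y), 40 mm thick, upper face at z = 717 mm, on four 80×80 mm square legs, each inset 44 mm from the nearest pair of top edges, running from z = 0 to the bottom of the top.

B is a four-legged stool. The seat is a 323×286×42 mm slab whose top surface is at z = 392 mm; four round legs, each 34 mm in diameter, run from the floor (z = 0) to the underside of the seat, each leg's axis is inset half a diameter from the nearest pair of seat edges (so the leg's bounding box is flush with the corner).

C is a spool: two coaxial disc flanges of radius 130 mm and thickness 24 mm, joined by a core cylinder of radius 45 mm and height 165 mm. The lower flange rests on z = 0 and the three cylinders share a vertical axis.

Four stools sit around the table at the −y, +y, −x, +x sides. The spool is on top of the table.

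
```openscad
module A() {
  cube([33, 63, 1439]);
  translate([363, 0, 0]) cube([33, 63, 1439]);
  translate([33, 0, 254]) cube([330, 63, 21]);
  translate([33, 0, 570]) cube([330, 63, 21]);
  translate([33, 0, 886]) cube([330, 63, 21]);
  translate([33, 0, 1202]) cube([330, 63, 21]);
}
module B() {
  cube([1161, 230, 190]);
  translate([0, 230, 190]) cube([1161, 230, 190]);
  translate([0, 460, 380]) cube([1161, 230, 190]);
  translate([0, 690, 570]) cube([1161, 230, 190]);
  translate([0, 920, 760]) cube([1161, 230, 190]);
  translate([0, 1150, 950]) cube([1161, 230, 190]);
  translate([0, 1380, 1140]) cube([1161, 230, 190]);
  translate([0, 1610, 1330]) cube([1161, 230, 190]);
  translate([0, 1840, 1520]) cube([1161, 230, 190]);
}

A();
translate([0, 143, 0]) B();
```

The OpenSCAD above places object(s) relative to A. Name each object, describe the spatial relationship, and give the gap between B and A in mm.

The staircase's nearest face is 80 mm from the ladder's +y face.

A is a ladder. B is a staircase. The staircase is on the floor beside the ladder on its +y side. The gap between the staircase and the ladder is 80 mm.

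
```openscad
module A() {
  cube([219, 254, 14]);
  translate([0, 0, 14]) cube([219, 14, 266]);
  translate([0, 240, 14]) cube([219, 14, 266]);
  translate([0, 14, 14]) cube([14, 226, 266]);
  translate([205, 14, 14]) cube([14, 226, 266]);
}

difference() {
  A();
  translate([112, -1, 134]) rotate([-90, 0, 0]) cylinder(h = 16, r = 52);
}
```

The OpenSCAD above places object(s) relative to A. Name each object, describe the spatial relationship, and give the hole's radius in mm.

A is an open box. The open box has a circular hole through its front wall. The hole's radius is 52 mm.

The subtracted cylinder has r = 52 mm.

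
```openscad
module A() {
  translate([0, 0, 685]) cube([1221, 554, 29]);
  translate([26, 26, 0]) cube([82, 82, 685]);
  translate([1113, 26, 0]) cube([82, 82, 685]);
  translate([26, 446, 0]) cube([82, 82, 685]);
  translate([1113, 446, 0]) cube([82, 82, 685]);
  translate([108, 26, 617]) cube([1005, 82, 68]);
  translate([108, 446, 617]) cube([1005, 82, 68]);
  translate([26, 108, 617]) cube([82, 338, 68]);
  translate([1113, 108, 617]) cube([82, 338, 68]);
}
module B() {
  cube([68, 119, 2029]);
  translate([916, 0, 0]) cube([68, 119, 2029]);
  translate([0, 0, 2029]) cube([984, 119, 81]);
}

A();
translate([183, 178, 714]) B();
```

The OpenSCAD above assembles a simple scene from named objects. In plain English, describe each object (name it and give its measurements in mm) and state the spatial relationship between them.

A is a rectangular dining table. The top is 1221×554×29 mm with its upper surface at z = 714 mm. It stands on four 82×82 mm square legs, each inset 26 mm from the nearest pair of top edges, running from the floor to the underside of the top. Four apron rails, 82 mm thick and 68 mm tall, run between adjacent legs with their top edges flush with the underside of the top and their outer faces flush with the legs' outer faces.

B is a door frame. The clear opening is 848 mm wide and 2029 mm high. Two 68 mm wide jambs, 119 mm deep, stand either side of the opening from the floor to the top of the opening. A 81 mm thick head sits across the top of both jambs, spanning the full outside width of the frame.

The door frame is on top of the table.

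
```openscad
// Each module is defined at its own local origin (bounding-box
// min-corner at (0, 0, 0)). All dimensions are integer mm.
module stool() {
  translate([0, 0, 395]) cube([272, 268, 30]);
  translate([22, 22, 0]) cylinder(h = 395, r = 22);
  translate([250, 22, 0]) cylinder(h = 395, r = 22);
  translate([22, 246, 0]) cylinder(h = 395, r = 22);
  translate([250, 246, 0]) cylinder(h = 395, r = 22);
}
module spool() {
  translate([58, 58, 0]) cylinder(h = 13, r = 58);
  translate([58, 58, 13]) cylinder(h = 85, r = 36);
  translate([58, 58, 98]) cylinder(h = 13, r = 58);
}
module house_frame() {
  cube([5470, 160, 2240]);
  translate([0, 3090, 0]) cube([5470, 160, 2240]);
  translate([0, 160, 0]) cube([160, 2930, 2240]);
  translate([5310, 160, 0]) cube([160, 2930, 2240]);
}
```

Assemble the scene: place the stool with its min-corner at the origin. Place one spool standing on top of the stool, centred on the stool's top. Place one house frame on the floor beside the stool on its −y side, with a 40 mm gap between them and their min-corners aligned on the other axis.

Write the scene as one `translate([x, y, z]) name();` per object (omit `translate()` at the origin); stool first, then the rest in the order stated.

stool();
translate([78, 76, 425]) spool();
translate([0, -3290, 0]) house_frame();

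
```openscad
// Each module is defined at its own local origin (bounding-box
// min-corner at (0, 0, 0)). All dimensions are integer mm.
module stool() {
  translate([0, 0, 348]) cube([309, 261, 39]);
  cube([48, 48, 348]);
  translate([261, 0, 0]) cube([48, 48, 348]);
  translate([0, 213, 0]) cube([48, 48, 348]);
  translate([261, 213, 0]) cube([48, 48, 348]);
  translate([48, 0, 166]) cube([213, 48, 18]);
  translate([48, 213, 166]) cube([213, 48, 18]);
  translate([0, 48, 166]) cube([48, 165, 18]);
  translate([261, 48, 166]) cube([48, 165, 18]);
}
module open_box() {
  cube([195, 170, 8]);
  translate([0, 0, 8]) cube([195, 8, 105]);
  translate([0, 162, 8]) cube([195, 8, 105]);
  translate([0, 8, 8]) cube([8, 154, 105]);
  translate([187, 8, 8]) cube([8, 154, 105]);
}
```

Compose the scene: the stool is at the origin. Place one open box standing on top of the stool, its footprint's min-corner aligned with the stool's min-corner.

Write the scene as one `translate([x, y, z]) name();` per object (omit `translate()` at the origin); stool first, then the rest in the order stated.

stool();
translate([0, 0, 387]) open_box();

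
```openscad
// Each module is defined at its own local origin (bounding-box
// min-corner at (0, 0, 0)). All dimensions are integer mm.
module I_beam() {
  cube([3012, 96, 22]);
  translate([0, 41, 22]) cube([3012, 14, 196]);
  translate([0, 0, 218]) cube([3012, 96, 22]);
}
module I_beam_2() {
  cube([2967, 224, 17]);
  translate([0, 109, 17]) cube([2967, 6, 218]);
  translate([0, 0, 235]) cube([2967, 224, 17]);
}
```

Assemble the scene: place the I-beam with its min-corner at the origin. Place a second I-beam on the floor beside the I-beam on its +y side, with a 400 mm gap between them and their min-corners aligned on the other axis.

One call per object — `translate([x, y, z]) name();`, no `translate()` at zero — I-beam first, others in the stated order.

I_beam();
translate([0, 496, 0]) I_beam_2();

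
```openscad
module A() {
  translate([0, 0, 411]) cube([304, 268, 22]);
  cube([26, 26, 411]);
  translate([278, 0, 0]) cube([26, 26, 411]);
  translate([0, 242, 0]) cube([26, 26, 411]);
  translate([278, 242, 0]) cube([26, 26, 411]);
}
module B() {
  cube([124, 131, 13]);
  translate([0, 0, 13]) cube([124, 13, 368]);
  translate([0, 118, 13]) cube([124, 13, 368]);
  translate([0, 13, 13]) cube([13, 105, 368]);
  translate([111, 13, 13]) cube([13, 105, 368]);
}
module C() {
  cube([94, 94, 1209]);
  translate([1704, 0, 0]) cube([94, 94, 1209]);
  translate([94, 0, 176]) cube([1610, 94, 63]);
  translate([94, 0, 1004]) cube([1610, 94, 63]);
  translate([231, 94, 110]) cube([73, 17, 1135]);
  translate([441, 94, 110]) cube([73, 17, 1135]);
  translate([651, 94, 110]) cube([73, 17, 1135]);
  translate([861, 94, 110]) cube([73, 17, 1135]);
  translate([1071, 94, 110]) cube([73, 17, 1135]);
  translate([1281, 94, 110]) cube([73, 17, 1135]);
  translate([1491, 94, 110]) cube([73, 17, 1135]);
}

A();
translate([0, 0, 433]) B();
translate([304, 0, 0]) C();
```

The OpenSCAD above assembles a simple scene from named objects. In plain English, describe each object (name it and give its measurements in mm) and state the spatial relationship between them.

A is a four-legged stool. The seat is a 304×268×22 mm slab whose top surface is at z = 433 mm; four square legs, each 26×26 mm in cross-section, run from the floor (z = 0) to the underside of the seat, each flush with a corner of the seat.

B is an open storage box with external size 124×131×381 mm and wall thickness 13 mm (the base is also 13 mm thick). The base covers the whole footprint; the four walls stand on the base, with the y-facing walls full-width and the x-facing walls fitting between their inner faces.

C is a fence section. Two 94×94 mm posts, 1209 mm tall, stand on the floor with a clear span of 1610 mm between their inner faces. Two horizontal rails of 94×63 mm section span the gap between the posts with their undersides at z = 176 mm and z = 1004 mm, flush with the posts' −y face. 7 pickets, each 73 mm wide, 17 mm thick and 1135 mm tall, are fixed to the +y face of the rails with their bottoms at z = 110 mm, evenly spaced across the span with equal gaps (rounded down to the nearest mm) at the −x end and between each pair — any rounding remainder accumulates at the +x end.

The open box is on top of the stool. The fence section is against the stool's +x side, with their −y faces flush.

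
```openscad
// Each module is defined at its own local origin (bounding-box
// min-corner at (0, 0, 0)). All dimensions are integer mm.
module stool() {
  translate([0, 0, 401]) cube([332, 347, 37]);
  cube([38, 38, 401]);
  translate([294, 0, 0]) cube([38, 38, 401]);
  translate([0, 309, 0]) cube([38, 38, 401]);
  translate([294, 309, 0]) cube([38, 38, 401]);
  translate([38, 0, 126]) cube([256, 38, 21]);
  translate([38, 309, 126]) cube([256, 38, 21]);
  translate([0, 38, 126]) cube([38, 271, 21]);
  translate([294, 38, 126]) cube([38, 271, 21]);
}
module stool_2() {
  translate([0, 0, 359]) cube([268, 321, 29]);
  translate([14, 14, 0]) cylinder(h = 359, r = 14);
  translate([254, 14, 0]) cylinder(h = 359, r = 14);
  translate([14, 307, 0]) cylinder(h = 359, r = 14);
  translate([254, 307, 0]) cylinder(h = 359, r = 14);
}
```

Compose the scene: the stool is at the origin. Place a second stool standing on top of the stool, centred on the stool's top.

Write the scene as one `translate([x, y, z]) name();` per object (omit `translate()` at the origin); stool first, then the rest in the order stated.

stool();
translate([32, 13, 438]) stool_2();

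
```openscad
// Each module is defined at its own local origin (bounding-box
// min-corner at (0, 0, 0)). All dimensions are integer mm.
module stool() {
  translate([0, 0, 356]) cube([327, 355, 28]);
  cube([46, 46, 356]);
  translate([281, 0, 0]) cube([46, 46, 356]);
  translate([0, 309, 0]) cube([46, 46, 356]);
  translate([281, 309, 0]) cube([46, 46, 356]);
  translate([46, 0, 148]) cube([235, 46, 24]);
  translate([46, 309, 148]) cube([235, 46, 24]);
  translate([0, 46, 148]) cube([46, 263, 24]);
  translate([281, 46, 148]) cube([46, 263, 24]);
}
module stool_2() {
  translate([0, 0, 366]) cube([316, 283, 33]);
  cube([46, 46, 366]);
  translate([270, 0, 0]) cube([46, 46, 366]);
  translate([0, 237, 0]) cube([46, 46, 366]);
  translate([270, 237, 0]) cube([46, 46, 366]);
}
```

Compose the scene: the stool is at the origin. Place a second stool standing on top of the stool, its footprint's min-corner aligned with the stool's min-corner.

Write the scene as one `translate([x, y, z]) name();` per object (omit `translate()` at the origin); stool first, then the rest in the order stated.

stool();
translate([0, 0, 384]) stool_2();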